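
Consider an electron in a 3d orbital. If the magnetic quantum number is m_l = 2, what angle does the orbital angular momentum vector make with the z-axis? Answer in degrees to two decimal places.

θ ≈ 35.26°

3d means n = 3, l = 2.
|L| = ℏ√(l(l+1)) = √6 ℏ.
L_z = m_l ℏ = 2ℏ.
cos θ = L_z/|L| = 2/√6, so θ ≈ 35.26°.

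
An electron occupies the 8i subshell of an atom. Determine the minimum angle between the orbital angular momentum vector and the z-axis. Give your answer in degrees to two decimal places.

θ_min ≈ 22.21°

The 8i subshell has l = 6.
|L| = √(l(l+1)) ℏ = √42 ℏ.
The smallest angle corresponds to the largest L_z, i.e. m_l = l = 6, giving L_z = 6ℏ.
cos θ_min = 6/√42, so θ_min ≈ 22.21°.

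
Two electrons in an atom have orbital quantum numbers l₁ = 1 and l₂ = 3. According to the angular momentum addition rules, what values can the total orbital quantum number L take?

By the triangle rule, |l₁ − l₂| ≤ L ≤ l₁ + l₂.
So L can be 2, 3, 4.

L = 2, 3, 4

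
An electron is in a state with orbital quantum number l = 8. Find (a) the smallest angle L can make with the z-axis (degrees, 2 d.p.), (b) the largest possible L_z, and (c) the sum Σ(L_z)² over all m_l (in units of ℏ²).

θ_min ≈ 19.47°; L_z,max = 8ℏ; Σ(L_z)² = 408 ℏ²

cos θ_min = 8/√72, so θ_min ≈ 19.47°.
L_z,max = lℏ = 8ℏ.
Σ m_l² = 408, so Σ(L_z)² = 408 ℏ².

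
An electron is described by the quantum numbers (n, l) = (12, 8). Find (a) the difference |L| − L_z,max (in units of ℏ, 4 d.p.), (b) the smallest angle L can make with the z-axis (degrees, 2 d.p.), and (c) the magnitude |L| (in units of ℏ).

|L|−L_z,max ≈ 0.4853ℏ; θ_min ≈ 19.47°; |L| = 6√2 ℏ ≈ 8.485ℏ

|L| − L_z,max = (6√2 − 8)ℏ ≈ 0.4853ℏ.
cos θ_min = 8/√72, so θ_min ≈ 19.47°.
|L| = ℏ√(8·9) = 6√2 ℏ ≈ 8.485ℏ.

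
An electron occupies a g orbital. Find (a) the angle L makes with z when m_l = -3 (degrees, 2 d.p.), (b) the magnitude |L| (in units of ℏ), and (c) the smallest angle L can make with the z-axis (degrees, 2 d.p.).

θ(m_l=-3) ≈ 132.13°; |L| = 2√5 ℏ ≈ 4.472ℏ; θ_min ≈ 26.57°

A g state has l = 4.
For m_l = -3: cos θ = -3/√20, θ ≈ 132.13°.
|L| = ℏ√(4·5) = 2√5 ℏ ≈ 4.472ℏ.
cos θ_min = 4/√20, so θ_min ≈ 26.57°.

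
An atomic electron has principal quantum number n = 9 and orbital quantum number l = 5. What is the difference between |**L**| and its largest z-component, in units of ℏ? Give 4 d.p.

|L| = √30 ℏ ≈ 5.4772ℏ, while L_z,max = lℏ = 5ℏ.
The difference is (√30 − 5)ℏ ≈ 0.4772ℏ.

|L| − L_z,max ≈ 0.4772ℏ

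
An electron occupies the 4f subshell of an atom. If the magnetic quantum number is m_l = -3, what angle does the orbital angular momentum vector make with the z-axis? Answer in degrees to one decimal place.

θ ≈ 150.0°

4f means n = 4, l = 3.
|L|² = l(l+1)ℏ² = 12ℏ², so |L| = 2√3 ℏ.
L_z = m_l ℏ = −3ℏ.
cos θ = L_z/|L| = -3/√12, so θ ≈ 150.0°.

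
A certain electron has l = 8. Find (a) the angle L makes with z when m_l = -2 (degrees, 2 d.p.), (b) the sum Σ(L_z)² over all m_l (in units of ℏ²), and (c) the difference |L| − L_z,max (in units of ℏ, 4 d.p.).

For m_l = -2: cos θ = -2/√72, θ ≈ 103.63°.
Σ m_l² = 408, so Σ(L_z)² = 408 ℏ².
|L| − L_z,max = (6√2 − 8)ℏ ≈ 0.4853ℏ.

θ(m_l=-2) ≈ 103.63°; Σ(L_z)² = 408 ℏ²; |L|−L_z,max ≈ 0.4853ℏ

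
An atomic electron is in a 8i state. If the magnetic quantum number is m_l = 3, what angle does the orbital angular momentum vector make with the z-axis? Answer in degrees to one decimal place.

8i means n = 8, l = 6.
|L| = ℏ√(l(l+1)) = √42 ℏ.
L_z = m_l ℏ = 3ℏ.
cos θ = L_z/|L| = 3/√42, so θ ≈ 62.4°.

θ ≈ 62.4°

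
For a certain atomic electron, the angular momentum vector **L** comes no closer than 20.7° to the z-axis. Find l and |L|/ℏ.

l = 7, |L| = 2√14 ℏ ≈ 7.483ℏ

cos²θ_min = l/(l+1) = 0.8751.
Solving: l = 7.
Then |L| = ℏ√(7·8) = 2√14 ℏ.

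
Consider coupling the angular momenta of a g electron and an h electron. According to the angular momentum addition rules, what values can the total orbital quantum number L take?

Angular momentum addition gives L = |l₁ − l₂|, …, l₁ + l₂.
Allowed values: L = 1, 2, 3, 4, 5, 6, 7, 8, 9.

L = 1, 2, 3, 4, 5, 6, 7, 8, 9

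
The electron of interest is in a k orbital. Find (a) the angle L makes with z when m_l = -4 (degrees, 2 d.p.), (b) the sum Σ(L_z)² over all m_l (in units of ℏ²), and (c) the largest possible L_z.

θ(m_l=-4) ≈ 122.31°; Σ(L_z)² = 280 ℏ²; L_z,max = 7ℏ

For a k orbital, l = 7.
For m_l = -4: cos θ = -4/√56, θ ≈ 122.31°.
Σ m_l² = 280, so Σ(L_z)² = 280 ℏ².
L_z,max = lℏ = 7ℏ.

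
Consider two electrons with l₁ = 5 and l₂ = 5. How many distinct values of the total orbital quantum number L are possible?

Angular momentum addition gives L = |l₁ − l₂|, …, l₁ + l₂.
Allowed values: L = 0, 1, 2, 3, 4, 5, 6, 7, 8, 9, 10.
That is 11 values.

11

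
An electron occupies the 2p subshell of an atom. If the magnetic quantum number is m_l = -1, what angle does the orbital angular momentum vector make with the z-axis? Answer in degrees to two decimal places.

θ ≈ 135.00°

2p means n = 2, l = 1.
|L| = √(l(l+1)) ℏ = √2 ℏ.
L_z = m_l ℏ = −1ℏ.
cos θ = L_z/|L| = -1/√2, so θ ≈ 135.00°.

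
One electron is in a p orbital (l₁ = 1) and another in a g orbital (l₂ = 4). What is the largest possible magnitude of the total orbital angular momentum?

By the triangle rule, |l₁ − l₂| ≤ L ≤ l₁ + l₂.
L ∈ {3, 4, 5}.
The largest magnitude corresponds to L = 5: |L_tot| = ℏ√(5·6) = √30 ℏ.

|L_tot|_max = √30 ℏ ≈ 5.477ℏ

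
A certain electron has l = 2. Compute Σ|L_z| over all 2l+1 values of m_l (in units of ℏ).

Σ|L_z| = 6 ℏ

m_l runs from −2 to 2, i.e. {-2, -1, 0, 1, 2}.
Σ|m_l| = l(l+1) = 6.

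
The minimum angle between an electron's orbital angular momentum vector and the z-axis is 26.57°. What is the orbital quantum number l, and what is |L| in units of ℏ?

cos²θ_min = l/(l+1) = 0.7999.
Solving: l = 4.
Then |L| = ℏ√(4·5) = 2√5 ℏ.

l = 4, |L| = 2√5 ℏ ≈ 4.472ℏ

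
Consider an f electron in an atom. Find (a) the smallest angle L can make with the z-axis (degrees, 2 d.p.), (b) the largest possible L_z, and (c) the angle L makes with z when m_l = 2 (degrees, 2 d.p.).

F corresponds to l = 3.
cos θ_min = 3/√12, so θ_min ≈ 30.00°.
L_z,max = lℏ = 3ℏ.
For m_l = 2: cos θ = 2/√12, θ ≈ 54.74°.

θ_min ≈ 30.00°; L_z,max = 3ℏ; θ(m_l=2) ≈ 54.74°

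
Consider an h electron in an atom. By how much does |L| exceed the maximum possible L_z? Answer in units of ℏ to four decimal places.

An h state has l = 5.
|L| = √30 ℏ ≈ 5.4772ℏ, while L_z,max = lℏ = 5ℏ.
The difference is (√30 − 5)ℏ ≈ 0.4772ℏ.

|L| − L_z,max ≈ 0.4772ℏ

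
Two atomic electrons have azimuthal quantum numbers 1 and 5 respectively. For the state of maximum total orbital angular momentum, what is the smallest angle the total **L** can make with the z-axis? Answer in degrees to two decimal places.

θ_min ≈ 22.21°

The total orbital quantum number L ranges from |l₁ − l₂| to l₁ + l₂ in integer steps.
Allowed values: L = 4, 5, 6.
The maximum is L = 6, with |L_tot| = ℏ√(6·7) = √42 ℏ.
The minimum angle with z is arccos(6/√42) ≈ 22.21°.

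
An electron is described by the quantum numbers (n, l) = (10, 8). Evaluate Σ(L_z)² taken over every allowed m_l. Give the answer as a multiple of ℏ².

Σ(L_z)² = 408 ℏ²

m_l runs from −8 to 8, i.e. {-8, -7, -6, -5, -4, -3, -2, -1, 0, 1, 2, 3, 4, 5, 6, 7, 8}.
Summing m² from −8 to 8: Σ m_l² = 408.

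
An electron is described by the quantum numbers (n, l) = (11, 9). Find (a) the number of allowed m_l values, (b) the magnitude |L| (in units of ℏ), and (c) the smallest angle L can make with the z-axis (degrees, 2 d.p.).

19 values; |L| = 3√10 ℏ ≈ 9.487ℏ; θ_min ≈ 18.43°

There are 2l+1 = 19 values of m_l.
|L| = ℏ√(9·10) = 3√10 ℏ ≈ 9.487ℏ.
cos θ_min = 9/√90, so θ_min ≈ 18.43°.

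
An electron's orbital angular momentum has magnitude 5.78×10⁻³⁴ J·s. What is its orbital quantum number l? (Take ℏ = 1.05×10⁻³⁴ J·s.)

l = 5

|L|/ℏ = (5.78×10⁻³⁴)/(1.05×10⁻³⁴) ≈ 5.505.
l(l+1) ≈ 5.505² ≈ 30.30, so l = 5.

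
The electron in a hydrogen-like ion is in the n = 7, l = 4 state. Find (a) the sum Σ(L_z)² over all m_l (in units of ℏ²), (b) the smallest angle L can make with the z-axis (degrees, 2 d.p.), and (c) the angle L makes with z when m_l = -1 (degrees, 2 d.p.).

Σ m_l² = 60, so Σ(L_z)² = 60 ℏ².
cos θ_min = 4/√20, so θ_min ≈ 26.57°.
For m_l = -1: cos θ = -1/√20, θ ≈ 102.92°.

Σ(L_z)² = 60 ℏ²; θ_min ≈ 26.57°; θ(m_l=-1) ≈ 102.92°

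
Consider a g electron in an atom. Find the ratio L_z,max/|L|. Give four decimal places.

A g state has l = 4.
|L| = 2√5 ℏ ≈ 4.4721ℏ, while L_z,max = lℏ = 4ℏ.
L_z,max/|L| = 4/√20 = 0.8944.

L_z,max/|L| = 0.8944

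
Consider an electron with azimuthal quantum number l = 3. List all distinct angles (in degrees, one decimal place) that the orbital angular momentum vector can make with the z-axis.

|L|² = l(l+1)ℏ² = 12ℏ², so |L| = 2√3 ℏ.
cos θ = m_l/√12 for each m_l ∈ {-3, -2, -1, 0, 1, 2, 3}.

θ ∈ {30.0°, 54.7°, 73.2°, 90.0°, 106.8°, 125.3°, 150.0°}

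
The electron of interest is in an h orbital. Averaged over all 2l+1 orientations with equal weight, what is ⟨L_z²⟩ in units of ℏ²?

⟨L_z²⟩ = 10 ℏ²

The letter h corresponds to l = 5.
The allowed m_l values are -5, -4, -3, -2, -1, 0, 1, 2, 3, 4, 5.
Average of L_z² over 11 states: 110/11 ℏ² = 10 ℏ².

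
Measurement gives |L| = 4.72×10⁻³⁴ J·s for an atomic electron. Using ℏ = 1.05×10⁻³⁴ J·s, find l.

l = 4

In units of ℏ, |L| ≈ 4.495.
l(l+1) ≈ 4.495² ≈ 20.21, so l = 4.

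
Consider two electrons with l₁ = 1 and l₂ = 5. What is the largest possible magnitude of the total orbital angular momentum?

|L_tot|_max = √42 ℏ ≈ 6.481ℏ

L runs from |1 − 5| = 4 to 1 + 5 = 6.
L ∈ {4, 5, 6}.
The largest magnitude corresponds to L = 6: |L_tot| = ℏ√(6·7) = √42 ℏ.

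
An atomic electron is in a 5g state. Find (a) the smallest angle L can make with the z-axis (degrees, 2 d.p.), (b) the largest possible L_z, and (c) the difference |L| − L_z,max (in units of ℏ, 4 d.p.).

For 5g, l = 4.
cos θ_min = 4/√20, so θ_min ≈ 26.57°.
L_z,max = lℏ = 4ℏ.
|L| − L_z,max = (2√5 − 4)ℏ ≈ 0.4721ℏ.

θ_min ≈ 26.57°; L_z,max = 4ℏ; |L|−L_z,max ≈ 0.4721ℏ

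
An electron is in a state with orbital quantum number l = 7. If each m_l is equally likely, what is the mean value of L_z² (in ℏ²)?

m_l ∈ {-7, -6, -5, -4, -3, -2, -1, 0, 1, 2, 3, 4, 5, 6, 7}.
⟨L_z²⟩ = ℏ²·l(l+1)/3 = 18.67ℏ².

⟨L_z²⟩ = 18.67 ℏ²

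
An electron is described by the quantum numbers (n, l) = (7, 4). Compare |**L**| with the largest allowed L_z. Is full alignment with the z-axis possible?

|L| = 2√5 ℏ ≈ 4.4721ℏ, while L_z,max = lℏ = 4ℏ.
Since |L| > L_z,max, the vector can never point exactly along z; the closest it comes is θ_min = arccos(4/√20) ≈ 26.6°.

No: L_z,max = 4ℏ < |L| = 2√5 ℏ ≈ 4.472ℏ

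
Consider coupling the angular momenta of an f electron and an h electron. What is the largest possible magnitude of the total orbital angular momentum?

Angular momentum addition gives L = |l₁ − l₂|, …, l₁ + l₂.
So L can be 2, 3, 4, 5, 6, 7, 8.
The largest magnitude corresponds to L = 8: |L_tot| = ℏ√(8·9) = 6√2 ℏ.

|L_tot|_max = 6√2 ℏ ≈ 8.485ℏ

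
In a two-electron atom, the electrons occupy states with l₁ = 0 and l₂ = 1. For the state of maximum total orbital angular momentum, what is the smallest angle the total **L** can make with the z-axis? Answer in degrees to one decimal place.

L runs from |0 − 1| = 1 to 0 + 1 = 1.
So L can be 1.
The maximum is L = 1, with |L_tot| = ℏ√(1·2) = √2 ℏ.
The minimum angle with z is arccos(1/√2) ≈ 45.0°.

θ_min ≈ 45.0°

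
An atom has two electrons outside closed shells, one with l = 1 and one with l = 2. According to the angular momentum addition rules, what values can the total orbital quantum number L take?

By the triangle rule, |l₁ − l₂| ≤ L ≤ l₁ + l₂.
Allowed values: L = 1, 2, 3.

L = 1, 2, 3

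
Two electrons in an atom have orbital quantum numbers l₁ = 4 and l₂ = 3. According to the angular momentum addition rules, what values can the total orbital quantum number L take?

L = 1, 2, 3, 4, 5, 6, 7

The total orbital quantum number L ranges from |l₁ − l₂| to l₁ + l₂ in integer steps.
Allowed values: L = 1, 2, 3, 4, 5, 6, 7.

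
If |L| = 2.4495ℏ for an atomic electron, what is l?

(|L|/ℏ)² = l(l+1) = 6.
l² + l − 6 = 0 ⇒ l = 2.

l = 2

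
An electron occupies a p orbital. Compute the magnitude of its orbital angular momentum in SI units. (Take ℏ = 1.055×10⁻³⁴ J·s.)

A p state has l = 1.
|L| = ℏ√(l(l+1)) = ℏ√(1·2) = √2 ℏ
Numerically, |L| = 1.414 × (1.055×10⁻³⁴ J·s) = 1.492×10⁻³⁴ J·s.

|L| = 1.492×10⁻³⁴ J·s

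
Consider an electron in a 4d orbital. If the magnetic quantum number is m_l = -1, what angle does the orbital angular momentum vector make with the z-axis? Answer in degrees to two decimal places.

θ ≈ 114.09°

The 4d subshell has l = 2.
|L| = ℏ√(l(l+1)) = √6 ℏ.
L_z = m_l ℏ = −1ℏ.
cos θ = L_z/|L| = -1/√6, so θ ≈ 114.09°.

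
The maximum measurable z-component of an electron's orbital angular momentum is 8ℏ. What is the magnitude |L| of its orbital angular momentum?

L_z,max = lℏ, so l = 8.
|L| = ℏ√(l(l+1)) = 6√2 ℏ.

|L| = 6√2 ℏ ≈ 8.485ℏ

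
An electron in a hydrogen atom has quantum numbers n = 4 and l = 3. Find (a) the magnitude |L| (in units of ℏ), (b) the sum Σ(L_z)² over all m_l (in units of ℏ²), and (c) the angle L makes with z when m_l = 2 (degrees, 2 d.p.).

|L| = 2√3 ℏ ≈ 3.464ℏ; Σ(L_z)² = 28 ℏ²; θ(m_l=2) ≈ 54.74°

|L| = ℏ√(3·4) = 2√3 ℏ ≈ 3.464ℏ.
Σ m_l² = 28, so Σ(L_z)² = 28 ℏ².
For m_l = 2: cos θ = 2/√12, θ ≈ 54.74°.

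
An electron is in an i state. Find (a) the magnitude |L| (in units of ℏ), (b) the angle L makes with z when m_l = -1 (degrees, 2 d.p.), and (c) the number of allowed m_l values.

For an i orbital, l = 6.
|L| = ℏ√(6·7) = √42 ℏ ≈ 6.481ℏ.
For m_l = -1: cos θ = -1/√42, θ ≈ 98.88°.
There are 2l+1 = 13 values of m_l.

|L| = √42 ℏ ≈ 6.481ℏ; θ(m_l=-1) ≈ 98.88°; 13 values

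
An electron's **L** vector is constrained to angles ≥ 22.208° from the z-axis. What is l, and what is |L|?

l = 6, |L| = √42 ℏ ≈ 6.481ℏ

cos²θ_min = l/(l+1) = 0.8571.
l = cos²θ/sin²θ ≈ 6.
Then |L| = ℏ√(6·7) = √42 ℏ.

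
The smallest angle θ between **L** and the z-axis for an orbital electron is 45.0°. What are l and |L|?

l = 1, |L| = √2 ℏ ≈ 1.414ℏ

At minimum angle, m_l = l, so cos θ = l/√(l(l+1)); cos²θ = l/(l+1) = 0.5000.
Solving: l = 1.
Then |L| = ℏ√(1·2) = √2 ℏ.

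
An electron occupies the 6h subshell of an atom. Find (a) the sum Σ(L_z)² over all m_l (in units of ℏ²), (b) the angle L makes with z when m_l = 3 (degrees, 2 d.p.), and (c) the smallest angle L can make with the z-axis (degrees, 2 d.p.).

Σ(L_z)² = 110 ℏ²; θ(m_l=3) ≈ 56.79°; θ_min ≈ 24.09°

6h means n = 6, l = 5.
Σ m_l² = 110, so Σ(L_z)² = 110 ℏ².
For m_l = 3: cos θ = 3/√30, θ ≈ 56.79°.
cos θ_min = 5/√30, so θ_min ≈ 24.09°.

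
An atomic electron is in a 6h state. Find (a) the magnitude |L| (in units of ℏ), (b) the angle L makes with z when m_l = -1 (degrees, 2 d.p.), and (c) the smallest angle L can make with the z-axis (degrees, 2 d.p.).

|L| = √30 ℏ ≈ 5.477ℏ; θ(m_l=-1) ≈ 100.52°; θ_min ≈ 24.09°

For 6h, l = 5.
|L| = ℏ√(5·6) = √30 ℏ ≈ 5.477ℏ.
For m_l = -1: cos θ = -1/√30, θ ≈ 100.52°.
cos θ_min = 5/√30, so θ_min ≈ 24.09°.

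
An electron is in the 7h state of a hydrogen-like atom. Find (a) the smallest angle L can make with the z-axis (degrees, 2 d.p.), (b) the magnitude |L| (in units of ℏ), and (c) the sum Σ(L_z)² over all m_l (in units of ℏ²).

θ_min ≈ 24.09°; |L| = √30 ℏ ≈ 5.477ℏ; Σ(L_z)² = 110 ℏ²

For 7h, l = 5.
cos θ_min = 5/√30, so θ_min ≈ 24.09°.
|L| = ℏ√(5·6) = √30 ℏ ≈ 5.477ℏ.
Σ m_l² = 110, so Σ(L_z)² = 110 ℏ².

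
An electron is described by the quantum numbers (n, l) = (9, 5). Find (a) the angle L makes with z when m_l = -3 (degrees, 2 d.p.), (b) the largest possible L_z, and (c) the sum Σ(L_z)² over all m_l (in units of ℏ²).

θ(m_l=-3) ≈ 123.21°; L_z,max = 5ℏ; Σ(L_z)² = 110 ℏ²

For m_l = -3: cos θ = -3/√30, θ ≈ 123.21°.
L_z,max = lℏ = 5ℏ.
Σ m_l² = 110, so Σ(L_z)² = 110 ℏ².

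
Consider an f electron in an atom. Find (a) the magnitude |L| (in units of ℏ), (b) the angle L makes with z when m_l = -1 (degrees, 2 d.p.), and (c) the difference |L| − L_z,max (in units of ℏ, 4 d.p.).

|L| = 2√3 ℏ ≈ 3.464ℏ; θ(m_l=-1) ≈ 106.78°; |L|−L_z,max ≈ 0.4641ℏ

The letter f corresponds to l = 3.
|L| = ℏ√(3·4) = 2√3 ℏ ≈ 3.464ℏ.
For m_l = -1: cos θ = -1/√12, θ ≈ 106.78°.
|L| − L_z,max = (2√3 − 3)ℏ ≈ 0.4641ℏ.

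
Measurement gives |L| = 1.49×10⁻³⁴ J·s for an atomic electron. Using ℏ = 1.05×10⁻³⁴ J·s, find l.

Dividing by ℏ: |L|/ℏ ≈ 1.419.
Set l(l+1) = 2.01; the integer solution is l = 1.

l = 1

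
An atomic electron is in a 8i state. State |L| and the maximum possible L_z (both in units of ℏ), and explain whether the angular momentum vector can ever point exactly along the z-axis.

The 8i subshell has l = 6.
|L| = √42 ℏ ≈ 6.4807ℏ, while L_z,max = lℏ = 6ℏ.
Since |L| > L_z,max, the vector can never point exactly along z; the closest it comes is θ_min = arccos(6/√42) ≈ 22.2°.

No: L_z,max = 6ℏ < |L| = √42 ℏ ≈ 6.481ℏ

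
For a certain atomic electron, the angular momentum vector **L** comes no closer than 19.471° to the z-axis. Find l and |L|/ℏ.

cos θ_min = l/√(l(l+1)) = √(l/(l+1)), so l/(l+1) = cos²(19.471°) = 0.8889.
Solving: l = 8.
Then |L| = ℏ√(8·9) = 6√2 ℏ.

l = 8, |L| = 6√2 ℏ ≈ 8.485ℏ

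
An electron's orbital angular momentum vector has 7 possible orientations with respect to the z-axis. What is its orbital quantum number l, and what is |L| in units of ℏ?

l = 3, |L| = 2√3 ℏ ≈ 3.464ℏ

7 = 2l + 1, so l = (7−1)/2 = 3.
|L| = ℏ√(l(l+1)) = ℏ√(3·4) = 2√3 ℏ.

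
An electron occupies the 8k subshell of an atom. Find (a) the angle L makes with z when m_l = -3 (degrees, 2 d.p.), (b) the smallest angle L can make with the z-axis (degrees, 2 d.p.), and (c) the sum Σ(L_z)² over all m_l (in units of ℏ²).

θ(m_l=-3) ≈ 113.63°; θ_min ≈ 20.70°; Σ(L_z)² = 280 ℏ²

8k means n = 8, l = 7.
For m_l = -3: cos θ = -3/√56, θ ≈ 113.63°.
cos θ_min = 7/√56, so θ_min ≈ 20.70°.
Σ m_l² = 280, so Σ(L_z)² = 280 ℏ².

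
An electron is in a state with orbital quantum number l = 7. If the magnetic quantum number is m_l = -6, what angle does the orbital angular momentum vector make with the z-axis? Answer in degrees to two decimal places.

θ ≈ 143.30°

|L| = √(l(l+1)) ℏ = 2√14 ℏ.
L_z = m_l ℏ = −6ℏ.
cos θ = L_z/|L| = -6/√56, so θ ≈ 143.30°.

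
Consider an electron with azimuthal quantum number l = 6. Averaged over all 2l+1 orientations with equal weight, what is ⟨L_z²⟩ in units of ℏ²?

m_l runs from −6 to 6, i.e. {-6, -5, -4, -3, -2, -1, 0, 1, 2, 3, 4, 5, 6}.
⟨L_z²⟩ = ℏ²·(Σ m_l²)/(2l+1) = ℏ²·182/13 = 14ℏ².

⟨L_z²⟩ = 14 ℏ²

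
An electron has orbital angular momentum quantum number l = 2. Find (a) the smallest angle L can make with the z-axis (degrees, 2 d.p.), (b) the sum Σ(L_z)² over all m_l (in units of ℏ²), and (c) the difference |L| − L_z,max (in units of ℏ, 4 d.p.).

cos θ_min = 2/√6, so θ_min ≈ 35.26°.
Σ m_l² = 10, so Σ(L_z)² = 10 ℏ².
|L| − L_z,max = (√6 − 2)ℏ ≈ 0.4495ℏ.

θ_min ≈ 35.26°; Σ(L_z)² = 10 ℏ²; |L|−L_z,max ≈ 0.4495ℏ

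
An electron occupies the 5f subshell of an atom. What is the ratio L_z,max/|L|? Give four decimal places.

The 5f subshell has l = 3.
|L| = 2√3 ℏ ≈ 3.4641ℏ, while L_z,max = lℏ = 3ℏ.
L_z,max/|L| = 3/√12 = 0.8660.

L_z,max/|L| = 0.8660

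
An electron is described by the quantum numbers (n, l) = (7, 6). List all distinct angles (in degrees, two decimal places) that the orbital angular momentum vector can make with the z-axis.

|L| = √(l(l+1)) ℏ = √42 ℏ.
cos θ = m_l/√42 for each m_l ∈ {-6, -5, -4, -3, -2, -1, 0, 1, 2, 3, 4, 5, 6}.

θ ∈ {22.21°, 39.51°, 51.89°, 62.42°, 72.02°, 81.12°, 90.00°, 98.88°, 107.98°, 117.58°, 128.11°, 140.49°, 157.79°}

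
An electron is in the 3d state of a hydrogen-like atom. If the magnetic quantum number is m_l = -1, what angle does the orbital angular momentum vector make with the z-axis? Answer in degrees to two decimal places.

3d means n = 3, l = 2.
|L| = √(l(l+1)) ℏ = √6 ℏ.
L_z = m_l ℏ = −1ℏ.
cos θ = L_z/|L| = -1/√6, so θ ≈ 114.09°.

θ ≈ 114.09°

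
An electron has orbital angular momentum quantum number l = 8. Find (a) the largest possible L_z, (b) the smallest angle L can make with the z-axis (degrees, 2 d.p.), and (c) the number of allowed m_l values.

L_z,max = lℏ = 8ℏ.
cos θ_min = 8/√72, so θ_min ≈ 19.47°.
There are 2l+1 = 17 values of m_l.

L_z,max = 8ℏ; θ_min ≈ 19.47°; 17 values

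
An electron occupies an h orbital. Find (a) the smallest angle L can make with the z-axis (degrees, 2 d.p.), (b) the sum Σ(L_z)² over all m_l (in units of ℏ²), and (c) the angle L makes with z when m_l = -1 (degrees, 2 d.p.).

For an h orbital, l = 5.
cos θ_min = 5/√30, so θ_min ≈ 24.09°.
Σ m_l² = 110, so Σ(L_z)² = 110 ℏ².
For m_l = -1: cos θ = -1/√30, θ ≈ 100.52°.

θ_min ≈ 24.09°; Σ(L_z)² = 110 ℏ²; θ(m_l=-1) ≈ 100.52°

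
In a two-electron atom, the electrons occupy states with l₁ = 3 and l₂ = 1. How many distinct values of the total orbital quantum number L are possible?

3

The total orbital quantum number L ranges from |l₁ − l₂| to l₁ + l₂ in integer steps.
Allowed values: L = 2, 3, 4.
That is 3 values.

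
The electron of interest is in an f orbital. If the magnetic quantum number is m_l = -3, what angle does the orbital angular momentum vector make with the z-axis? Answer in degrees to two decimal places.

θ ≈ 150.00°

For an f orbital, l = 3.
|L| = ℏ√(l(l+1)) = 2√3 ℏ.
L_z = m_l ℏ = −3ℏ.
cos θ = L_z/|L| = -3/√12, so θ ≈ 150.00°.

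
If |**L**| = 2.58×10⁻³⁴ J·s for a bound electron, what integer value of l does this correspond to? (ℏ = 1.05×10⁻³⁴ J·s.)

l = 2

Dividing by ℏ: |L|/ℏ ≈ 2.457.
Set l(l+1) = 6.04; the integer solution is l = 2.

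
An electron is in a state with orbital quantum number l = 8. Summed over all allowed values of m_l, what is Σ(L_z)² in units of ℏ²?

The allowed m_l values are -8, -7, -6, -5, -4, -3, -2, -1, 0, 1, 2, 3, 4, 5, 6, 7, 8.
Σ m_l² = l(l+1)(2l+1)/3 = 8·9·17/3 = 408.

Σ(L_z)² = 408 ℏ²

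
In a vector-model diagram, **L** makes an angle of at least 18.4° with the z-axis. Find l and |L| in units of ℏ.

l = 9, |L| = 3√10 ℏ ≈ 9.487ℏ

At minimum angle, m_l = l, so cos θ = l/√(l(l+1)); cos²θ = l/(l+1) = 0.9004.
l = cos²θ/sin²θ ≈ 9.
Then |L| = ℏ√(9·10) = 3√10 ℏ.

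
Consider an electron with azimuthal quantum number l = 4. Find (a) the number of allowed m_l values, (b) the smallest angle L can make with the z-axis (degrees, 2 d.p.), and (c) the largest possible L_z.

9 values; θ_min ≈ 26.57°; L_z,max = 4ℏ

There are 2l+1 = 9 values of m_l.
cos θ_min = 4/√20, so θ_min ≈ 26.57°.
L_z,max = lℏ = 4ℏ.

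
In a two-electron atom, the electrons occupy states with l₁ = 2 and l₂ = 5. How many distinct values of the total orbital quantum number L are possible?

5

The total orbital quantum number L ranges from |l₁ − l₂| to l₁ + l₂ in integer steps.
Allowed values: L = 3, 4, 5, 6, 7.
That is 5 values.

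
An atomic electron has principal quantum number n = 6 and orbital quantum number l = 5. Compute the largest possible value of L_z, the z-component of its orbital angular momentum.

L_z,max = 5ℏ

L_z = m_l ℏ with m_l ∈ {−5, …, 5}; the maximum is m_l = 5.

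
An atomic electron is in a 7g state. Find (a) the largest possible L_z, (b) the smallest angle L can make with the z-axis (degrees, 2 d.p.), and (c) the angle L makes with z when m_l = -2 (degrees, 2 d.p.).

L_z,max = 4ℏ; θ_min ≈ 26.57°; θ(m_l=-2) ≈ 116.57°

The 7g subshell has l = 4.
L_z,max = lℏ = 4ℏ.
cos θ_min = 4/√20, so θ_min ≈ 26.57°.
For m_l = -2: cos θ = -2/√20, θ ≈ 116.57°.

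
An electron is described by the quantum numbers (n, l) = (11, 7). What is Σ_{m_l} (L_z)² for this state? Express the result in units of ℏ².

Σ(L_z)² = 280 ℏ²

m_l runs from −7 to 7, i.e. {-7, -6, -5, -4, -3, -2, -1, 0, 1, 2, 3, 4, 5, 6, 7}.
Σ m_l² = 2·(1 + 4 + 9 + 16 + 25 + 36 + 49) = 280.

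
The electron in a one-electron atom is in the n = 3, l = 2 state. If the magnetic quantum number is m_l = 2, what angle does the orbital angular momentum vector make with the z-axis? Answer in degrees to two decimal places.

θ ≈ 35.26°

|L| = ℏ√(l(l+1)) = √6 ℏ.
L_z = m_l ℏ = 2ℏ.
cos θ = L_z/|L| = 2/√6, so θ ≈ 35.26°.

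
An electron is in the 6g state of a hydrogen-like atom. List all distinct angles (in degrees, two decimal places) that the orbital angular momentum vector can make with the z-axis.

θ ∈ {26.57°, 47.87°, 63.43°, 77.08°, 90.00°, 102.92°, 116.57°, 132.13°, 153.43°}

The 6g subshell has l = 4.
|L| = ℏ√(l(l+1)) = 2√5 ℏ.
cos θ = m_l/√20 for each m_l ∈ {-4, -3, -2, -1, 0, 1, 2, 3, 4}.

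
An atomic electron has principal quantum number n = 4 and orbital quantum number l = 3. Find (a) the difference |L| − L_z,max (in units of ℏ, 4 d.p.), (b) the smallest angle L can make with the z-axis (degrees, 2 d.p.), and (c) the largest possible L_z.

|L| − L_z,max = (2√3 − 3)ℏ ≈ 0.4641ℏ.
cos θ_min = 3/√12, so θ_min ≈ 30.00°.
L_z,max = lℏ = 3ℏ.

|L|−L_z,max ≈ 0.4641ℏ; θ_min ≈ 30.00°; L_z,max = 3ℏ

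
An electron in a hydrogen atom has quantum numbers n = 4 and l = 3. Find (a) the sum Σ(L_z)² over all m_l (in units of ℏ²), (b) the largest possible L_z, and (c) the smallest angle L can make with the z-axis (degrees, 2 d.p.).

Σ m_l² = 28, so Σ(L_z)² = 28 ℏ².
L_z,max = lℏ = 3ℏ.
cos θ_min = 3/√12, so θ_min ≈ 30.00°.

Σ(L_z)² = 28 ℏ²; L_z,max = 3ℏ; θ_min ≈ 30.00°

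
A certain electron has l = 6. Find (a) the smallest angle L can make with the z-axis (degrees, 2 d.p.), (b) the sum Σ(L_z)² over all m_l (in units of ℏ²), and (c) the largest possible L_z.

θ_min ≈ 22.21°; Σ(L_z)² = 182 ℏ²; L_z,max = 6ℏ

cos θ_min = 6/√42, so θ_min ≈ 22.21°.
Σ m_l² = 182, so Σ(L_z)² = 182 ℏ².
L_z,max = lℏ = 6ℏ.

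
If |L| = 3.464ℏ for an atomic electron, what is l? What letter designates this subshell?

|L| = ℏ√(l(l+1)), so l(l+1) = 12.
Solving: l = 3.

l = 3 (f orbital)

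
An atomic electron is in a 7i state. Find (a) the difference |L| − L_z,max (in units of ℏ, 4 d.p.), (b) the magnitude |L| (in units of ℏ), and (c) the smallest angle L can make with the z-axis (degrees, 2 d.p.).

7i means n = 7, l = 6.
|L| − L_z,max = (√42 − 6)ℏ ≈ 0.4807ℏ.
|L| = ℏ√(6·7) = √42 ℏ ≈ 6.481ℏ.
cos θ_min = 6/√42, so θ_min ≈ 22.21°.

|L|−L_z,max ≈ 0.4807ℏ; |L| = √42 ℏ ≈ 6.481ℏ; θ_min ≈ 22.21°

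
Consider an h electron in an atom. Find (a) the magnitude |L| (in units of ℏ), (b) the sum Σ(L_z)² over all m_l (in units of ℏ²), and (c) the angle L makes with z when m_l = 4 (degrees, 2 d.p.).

|L| = √30 ℏ ≈ 5.477ℏ; Σ(L_z)² = 110 ℏ²; θ(m_l=4) ≈ 43.09°

An h state has l = 5.
|L| = ℏ√(5·6) = √30 ℏ ≈ 5.477ℏ.
Σ m_l² = 110, so Σ(L_z)² = 110 ℏ².
For m_l = 4: cos θ = 4/√30, θ ≈ 43.09°.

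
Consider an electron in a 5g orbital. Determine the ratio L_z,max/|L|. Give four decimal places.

L_z,max/|L| = 0.8944

The 5g subshell has l = 4.
|L| = 2√5 ℏ ≈ 4.4721ℏ, while L_z,max = lℏ = 4ℏ.
L_z,max/|L| = 4/√20 = 0.8944.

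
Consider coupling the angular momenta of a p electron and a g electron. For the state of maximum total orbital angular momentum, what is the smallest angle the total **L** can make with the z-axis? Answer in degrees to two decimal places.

L runs from |1 − 4| = 3 to 1 + 4 = 5.
Allowed values: L = 3, 4, 5.
The maximum is L = 5, with |L_tot| = ℏ√(5·6) = √30 ℏ.
The minimum angle with z is arccos(5/√30) ≈ 24.09°.

θ_min ≈ 24.09°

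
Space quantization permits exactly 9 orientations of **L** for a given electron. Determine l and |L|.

Since there are 2l+1 = 9 values of m_l, l = 4.
|L| = ℏ√(l(l+1)) = ℏ√(4·5) = 2√5 ℏ.

l = 4, |L| = 2√5 ℏ ≈ 4.472ℏ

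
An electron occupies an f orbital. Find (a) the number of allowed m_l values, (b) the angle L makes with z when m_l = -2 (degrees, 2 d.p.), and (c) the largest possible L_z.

7 values; θ(m_l=-2) ≈ 125.26°; L_z,max = 3ℏ

For an f orbital, l = 3.
There are 2l+1 = 7 values of m_l.
For m_l = -2: cos θ = -2/√12, θ ≈ 125.26°.
L_z,max = lℏ = 3ℏ.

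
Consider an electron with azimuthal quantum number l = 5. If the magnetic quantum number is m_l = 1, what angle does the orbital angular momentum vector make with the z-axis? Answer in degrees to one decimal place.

|L| = ℏ√(l(l+1)) = √30 ℏ.
L_z = m_l ℏ = 1ℏ.
cos θ = L_z/|L| = 1/√30, so θ ≈ 79.5°.

θ ≈ 79.5°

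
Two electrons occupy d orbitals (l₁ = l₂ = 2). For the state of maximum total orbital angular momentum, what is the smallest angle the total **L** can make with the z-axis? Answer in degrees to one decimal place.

θ_min ≈ 26.6°

The total orbital quantum number L ranges from |l₁ − l₂| to l₁ + l₂ in integer steps.
So L can be 0, 1, 2, 3, 4.
The maximum is L = 4, with |L_tot| = ℏ√(4·5) = 2√5 ℏ.
The minimum angle with z is arccos(4/√20) ≈ 26.6°.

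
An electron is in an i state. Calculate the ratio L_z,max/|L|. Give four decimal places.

L_z,max/|L| = 0.9258

An i state has l = 6.
|L| = √42 ℏ ≈ 6.4807ℏ, while L_z,max = lℏ = 6ℏ.
L_z,max/|L| = 6/√42 = 0.9258.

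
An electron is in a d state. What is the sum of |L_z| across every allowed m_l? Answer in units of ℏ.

The letter d corresponds to l = 2.
The allowed m_l values are -2, -1, 0, 1, 2.
Σ|m_l| = 2(1+2+…+2) = 6.

Σ|L_z| = 6 ℏ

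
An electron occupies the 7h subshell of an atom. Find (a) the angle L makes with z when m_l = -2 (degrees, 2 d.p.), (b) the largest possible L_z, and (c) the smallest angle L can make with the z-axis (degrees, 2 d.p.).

For 7h, l = 5.
For m_l = -2: cos θ = -2/√30, θ ≈ 111.42°.
L_z,max = lℏ = 5ℏ.
cos θ_min = 5/√30, so θ_min ≈ 24.09°.

θ(m_l=-2) ≈ 111.42°; L_z,max = 5ℏ; θ_min ≈ 24.09°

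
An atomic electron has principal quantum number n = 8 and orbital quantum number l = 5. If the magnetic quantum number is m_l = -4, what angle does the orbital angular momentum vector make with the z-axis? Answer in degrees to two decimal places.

|L| = √(l(l+1)) ℏ = √30 ℏ.
L_z = m_l ℏ = −4ℏ.
cos θ = L_z/|L| = -4/√30, so θ ≈ 136.91°.

θ ≈ 136.91°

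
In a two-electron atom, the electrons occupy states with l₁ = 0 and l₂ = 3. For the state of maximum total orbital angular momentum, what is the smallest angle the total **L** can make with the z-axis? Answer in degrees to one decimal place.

By the triangle rule, |l₁ − l₂| ≤ L ≤ l₁ + l₂.
So L can be 3.
The maximum is L = 3, with |L_tot| = ℏ√(3·4) = 2√3 ℏ.
The minimum angle with z is arccos(3/√12) ≈ 30.0°.

θ_min ≈ 30.0°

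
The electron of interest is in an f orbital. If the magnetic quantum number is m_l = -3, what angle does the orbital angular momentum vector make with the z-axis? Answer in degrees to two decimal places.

θ ≈ 150.00°

An f state has l = 3.
|L| = √(l(l+1)) ℏ = 2√3 ℏ.
L_z = m_l ℏ = −3ℏ.
cos θ = L_z/|L| = -3/√12, so θ ≈ 150.00°.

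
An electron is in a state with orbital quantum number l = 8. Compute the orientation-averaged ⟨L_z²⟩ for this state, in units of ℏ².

⟨L_z²⟩ = 24 ℏ²

m_l runs from −8 to 8, i.e. {-8, -7, -6, -5, -4, -3, -2, -1, 0, 1, 2, 3, 4, 5, 6, 7, 8}.
⟨L_z²⟩ = ℏ²·l(l+1)/3 = 24ℏ².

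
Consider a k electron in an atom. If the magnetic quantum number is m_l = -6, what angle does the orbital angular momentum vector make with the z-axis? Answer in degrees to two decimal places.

θ ≈ 143.30°

The letter k corresponds to l = 7.
|L|² = l(l+1)ℏ² = 56ℏ², so |L| = 2√14 ℏ.
L_z = m_l ℏ = −6ℏ.
cos θ = L_z/|L| = -6/√56, so θ ≈ 143.30°.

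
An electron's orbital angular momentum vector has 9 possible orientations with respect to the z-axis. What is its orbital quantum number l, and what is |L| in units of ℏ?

l = 4, |L| = 2√5 ℏ ≈ 4.472ℏ

9 = 2l + 1, so l = (9−1)/2 = 4.
|L| = ℏ√(l(l+1)) = ℏ√(4·5) = 2√5 ℏ.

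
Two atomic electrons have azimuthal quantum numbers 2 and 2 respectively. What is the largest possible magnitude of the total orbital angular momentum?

|L_tot|_max = 2√5 ℏ ≈ 4.472ℏ

The total orbital quantum number L ranges from |l₁ − l₂| to l₁ + l₂ in integer steps.
So L can be 0, 1, 2, 3, 4.
The largest magnitude corresponds to L = 4: |L_tot| = ℏ√(4·5) = 2√5 ℏ.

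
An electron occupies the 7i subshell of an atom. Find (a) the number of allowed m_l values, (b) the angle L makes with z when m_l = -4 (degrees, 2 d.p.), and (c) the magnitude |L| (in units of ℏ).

7i means n = 7, l = 6.
There are 2l+1 = 13 values of m_l.
For m_l = -4: cos θ = -4/√42, θ ≈ 128.11°.
|L| = ℏ√(6·7) = √42 ℏ ≈ 6.481ℏ.

13 values; θ(m_l=-4) ≈ 128.11°; |L| = √42 ℏ ≈ 6.481ℏ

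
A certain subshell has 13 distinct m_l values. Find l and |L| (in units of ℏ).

l = 6, |L| = √42 ℏ ≈ 6.481ℏ

Since there are 2l+1 = 13 values of m_l, l = 6.
|L| = ℏ√(l(l+1)) = ℏ√(6·7) = √42 ℏ.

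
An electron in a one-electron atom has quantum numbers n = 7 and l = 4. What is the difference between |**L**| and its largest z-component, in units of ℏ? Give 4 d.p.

|L| − L_z,max ≈ 0.4721ℏ

|L| = 2√5 ℏ ≈ 4.4721ℏ, while L_z,max = lℏ = 4ℏ.
The difference is (2√5 − 4)ℏ ≈ 0.4721ℏ.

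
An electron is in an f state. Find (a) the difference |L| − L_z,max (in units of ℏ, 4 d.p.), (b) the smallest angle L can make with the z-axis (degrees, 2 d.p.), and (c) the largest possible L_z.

|L|−L_z,max ≈ 0.4641ℏ; θ_min ≈ 30.00°; L_z,max = 3ℏ

For an f orbital, l = 3.
|L| − L_z,max = (2√3 − 3)ℏ ≈ 0.4641ℏ.
cos θ_min = 3/√12, so θ_min ≈ 30.00°.
L_z,max = lℏ = 3ℏ.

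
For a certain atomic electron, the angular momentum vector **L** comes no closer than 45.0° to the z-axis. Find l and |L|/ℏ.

cos²θ_min = l/(l+1) = 0.5000.
Solving: l = 1.
Then |L| = ℏ√(1·2) = √2 ℏ.

l = 1, |L| = √2 ℏ ≈ 1.414ℏ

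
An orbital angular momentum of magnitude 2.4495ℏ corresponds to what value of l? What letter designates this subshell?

Since |L|² = l(l+1)ℏ², l(l+1) = 6.
l² + l − 6 = 0 ⇒ l = 2.

l = 2 (d orbital)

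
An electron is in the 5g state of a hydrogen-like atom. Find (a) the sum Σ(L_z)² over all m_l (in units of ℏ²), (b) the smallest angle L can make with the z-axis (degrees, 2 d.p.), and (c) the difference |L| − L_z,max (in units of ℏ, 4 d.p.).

5g means n = 5, l = 4.
Σ m_l² = 60, so Σ(L_z)² = 60 ℏ².
cos θ_min = 4/√20, so θ_min ≈ 26.57°.
|L| − L_z,max = (2√5 − 4)ℏ ≈ 0.4721ℏ.

Σ(L_z)² = 60 ℏ²; θ_min ≈ 26.57°; |L|−L_z,max ≈ 0.4721ℏ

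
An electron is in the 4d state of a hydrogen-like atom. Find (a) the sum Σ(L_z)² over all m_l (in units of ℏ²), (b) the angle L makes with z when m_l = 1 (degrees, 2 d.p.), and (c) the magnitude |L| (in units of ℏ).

For 4d, l = 2.
Σ m_l² = 10, so Σ(L_z)² = 10 ℏ².
For m_l = 1: cos θ = 1/√6, θ ≈ 65.91°.
|L| = ℏ√(2·3) = √6 ℏ ≈ 2.449ℏ.

Σ(L_z)² = 10 ℏ²; θ(m_l=1) ≈ 65.91°; |L| = √6 ℏ ≈ 2.449ℏ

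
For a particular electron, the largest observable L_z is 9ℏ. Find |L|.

L_z,max = lℏ, so l = 9.
|L| = ℏ√(l(l+1)) = 3√10 ℏ.

|L| = 3√10 ℏ ≈ 9.487ℏ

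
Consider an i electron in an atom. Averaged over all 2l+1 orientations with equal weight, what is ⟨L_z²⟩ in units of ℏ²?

For an i orbital, l = 6.
m_l ∈ {-6, -5, -4, -3, -2, -1, 0, 1, 2, 3, 4, 5, 6}.
⟨L_z²⟩ = ℏ²·l(l+1)/3 = 14ℏ².

⟨L_z²⟩ = 14 ℏ²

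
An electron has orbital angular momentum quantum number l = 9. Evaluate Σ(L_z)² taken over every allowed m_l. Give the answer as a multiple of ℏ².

The allowed m_l values are -9, -8, -7, -6, -5, -4, -3, -2, -1, 0, 1, 2, 3, 4, 5, 6, 7, 8, 9.
Σ m_l² = 2·(1 + 4 + 9 + 16 + 25 + 36 + 49 + 64 + 81) = 570.

Σ(L_z)² = 570 ℏ²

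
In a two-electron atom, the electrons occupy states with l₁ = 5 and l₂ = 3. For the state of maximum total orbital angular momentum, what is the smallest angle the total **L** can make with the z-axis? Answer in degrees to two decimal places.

θ_min ≈ 19.47°

Angular momentum addition gives L = |l₁ − l₂|, …, l₁ + l₂.
So L can be 2, 3, 4, 5, 6, 7, 8.
The maximum is L = 8, with |L_tot| = ℏ√(8·9) = 6√2 ℏ.
The minimum angle with z is arccos(8/√72) ≈ 19.47°.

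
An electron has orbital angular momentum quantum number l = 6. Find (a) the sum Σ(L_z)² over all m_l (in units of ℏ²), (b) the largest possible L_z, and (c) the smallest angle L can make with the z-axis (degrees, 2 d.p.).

Σ(L_z)² = 182 ℏ²; L_z,max = 6ℏ; θ_min ≈ 22.21°

Σ m_l² = 182, so Σ(L_z)² = 182 ℏ².
L_z,max = lℏ = 6ℏ.
cos θ_min = 6/√42, so θ_min ≈ 22.21°.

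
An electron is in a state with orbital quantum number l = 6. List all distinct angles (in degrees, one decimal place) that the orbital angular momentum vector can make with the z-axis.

|L| = √(l(l+1)) ℏ = √42 ℏ.
cos θ = m_l/√42 for each m_l ∈ {-6, -5, -4, -3, -2, -1, 0, 1, 2, 3, 4, 5, 6}.

θ ∈ {22.2°, 39.5°, 51.9°, 62.4°, 72.0°, 81.1°, 90.0°, 98.9°, 108.0°, 117.6°, 128.1°, 140.5°, 157.8°}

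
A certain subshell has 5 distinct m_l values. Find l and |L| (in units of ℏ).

l = 2, |L| = √6 ℏ ≈ 2.449ℏ

2l + 1 = 5 ⇒ l = 2.
Then |L| = √(l(l+1)) ℏ = √6 ℏ.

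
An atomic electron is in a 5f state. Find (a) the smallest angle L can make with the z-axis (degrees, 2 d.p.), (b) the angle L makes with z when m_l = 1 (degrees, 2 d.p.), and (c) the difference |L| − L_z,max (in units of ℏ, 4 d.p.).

The 5f subshell has l = 3.
cos θ_min = 3/√12, so θ_min ≈ 30.00°.
For m_l = 1: cos θ = 1/√12, θ ≈ 73.22°.
|L| − L_z,max = (2√3 − 3)ℏ ≈ 0.4641ℏ.

θ_min ≈ 30.00°; θ(m_l=1) ≈ 73.22°; |L|−L_z,max ≈ 0.4641ℏ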